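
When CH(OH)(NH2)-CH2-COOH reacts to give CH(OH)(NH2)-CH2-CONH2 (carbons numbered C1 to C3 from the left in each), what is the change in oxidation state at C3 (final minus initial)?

0

Before: C3 has 1 bond to C, 3 bonds to O → oxidation state +3.
After: C3 has 1 bond to C, 2 bonds to O, 1 bond to N → oxidation state +3.
Δ = +3 − (+3) = 0, so no net redox change at C3.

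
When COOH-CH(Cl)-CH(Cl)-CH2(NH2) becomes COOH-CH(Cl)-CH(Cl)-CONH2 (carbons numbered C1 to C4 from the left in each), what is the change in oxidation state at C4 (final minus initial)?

+4

Before: C4 has 1 bond to C, 2 bonds to H, 1 bond to N → oxidation state -1.
After: C4 has 1 bond to C, 2 bonds to O, 1 bond to N → oxidation state +3.
Δ = +3 − (-1) = +4, so this is an oxidation at C4.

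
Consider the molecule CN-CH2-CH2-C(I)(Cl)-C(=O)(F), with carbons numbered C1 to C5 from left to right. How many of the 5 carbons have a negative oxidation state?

2

Count +1 for every bond to an atom more electronegative than carbon and −1 for every bond to one less electronegative; C–C bonds are 0. Tallying each carbon:
C1: 1C, 3N → 0 + 3 = +3
C2: 2C, 2H → 0 − 2 = -2
C3: 2C, 2H → 0 − 2 = -2
C4: 2C, 1Cl, 1I → 0 + 1 + 1 = +2
C5: 1C, 2O, 1F → 0 + 2 + 1 = +3
2 carbons (C2, C3) meet the condition.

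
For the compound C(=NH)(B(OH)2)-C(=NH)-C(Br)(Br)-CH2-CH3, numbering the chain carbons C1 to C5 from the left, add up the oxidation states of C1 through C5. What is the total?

0

Tallying each carbon's bonds:
C1: 1C, 2N, 1B → 0 + 2 − 1 = +1
C2: 2C, 2N → 0 + 2 = +2
C3: 2C, 2Br → 0 + 2 = +2
C4: 2C, 2H → 0 − 2 = -2
C5: 1C, 3H → 0 − 3 = -3
Sum = +1 + 2 + 2 − 2 − 3 = 0.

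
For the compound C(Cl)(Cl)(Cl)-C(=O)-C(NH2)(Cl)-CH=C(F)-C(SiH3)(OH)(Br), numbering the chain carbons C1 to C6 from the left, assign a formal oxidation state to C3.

Count +1 for every bond to an atom more electronegative than carbon and −1 for every bond to one less electronegative; C–C bonds are 0.
C3 has one bond to C (0), one bond to C (0), one bond to N (+1), one bond to Cl (+1).
Oxidation state = 0 + 0 + 1 + 1 = +2.

+2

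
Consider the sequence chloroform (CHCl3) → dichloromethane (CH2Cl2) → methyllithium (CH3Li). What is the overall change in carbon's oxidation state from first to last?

Carbon oxidation states along the series — chloroform: +2, dichloromethane: 0, methyllithium: -4.
Net change = -4 − (+2) = -6.

-6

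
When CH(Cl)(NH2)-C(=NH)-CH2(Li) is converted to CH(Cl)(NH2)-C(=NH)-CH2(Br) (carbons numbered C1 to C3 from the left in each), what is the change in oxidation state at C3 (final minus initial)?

Before: C3 has 1 bond to C, 2 bonds to H, 1 bond to Li → oxidation state -3.
After: C3 has 1 bond to C, 2 bonds to H, 1 bond to Br → oxidation state -1.
Δ = -1 − (-3) = +2, so this is an oxidation at C3.

+2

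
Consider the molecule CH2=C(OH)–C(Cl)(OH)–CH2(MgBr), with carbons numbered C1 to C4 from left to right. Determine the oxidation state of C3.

+2

C3 has one bond to C (0), one bond to C (0), one bond to Cl (+1), one bond to O (+1).
Oxidation state = 0 + 0 + 1 + 1 = +2.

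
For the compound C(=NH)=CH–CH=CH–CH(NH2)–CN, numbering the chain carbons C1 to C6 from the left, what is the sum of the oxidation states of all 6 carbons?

+2

Assign +1 per bond to O/N/halogen, −1 per bond to H or an electropositive element, and 0 per bond to carbon. Tallying each carbon:
C1: 2C, 2N → 0 + 2 = +2
C2: 3C, 1H → 0 − 1 = -1
C3: 3C, 1H → 0 − 1 = -1
C4: 3C, 1H → 0 − 1 = -1
C5: 2C, 1H, 1N → 0 − 1 + 1 = 0
C6: 1C, 3N → 0 + 3 = +3
Sum = +2 − 1 − 1 − 1 + 0 + 3 = +2.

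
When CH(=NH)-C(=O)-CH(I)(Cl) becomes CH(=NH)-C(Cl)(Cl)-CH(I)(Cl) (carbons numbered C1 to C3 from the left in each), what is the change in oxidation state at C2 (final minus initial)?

0

Before: C2 has 2 bonds to C, 2 bonds to O → oxidation state +2.
After: C2 has 2 bonds to C, 2 bonds to Cl → oxidation state +2.
Δ = +2 − (+2) = 0, so no net redox change at C2.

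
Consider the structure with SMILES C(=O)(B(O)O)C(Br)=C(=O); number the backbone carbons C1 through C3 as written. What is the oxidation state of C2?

Bonds to more-electronegative neighbours contribute +1 each, bonds to H or metals contribute −1 each, and C–C bonds contribute 0.
C2 has one bond to C (0), a double bond to C (2×0 = 0), one bond to Br (+1).
Oxidation state = 0 + 0 + 1 = +1.

+1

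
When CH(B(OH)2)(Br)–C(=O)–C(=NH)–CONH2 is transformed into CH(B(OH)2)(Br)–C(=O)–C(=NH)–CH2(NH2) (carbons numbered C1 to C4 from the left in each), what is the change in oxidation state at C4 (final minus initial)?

Before: C4 has 1 bond to C, 2 bonds to O, 1 bond to N → oxidation state +3.
After: C4 has 1 bond to C, 2 bonds to H, 1 bond to N → oxidation state -1.
Δ = -1 − (+3) = -4, so this is a reduction at C4.

-4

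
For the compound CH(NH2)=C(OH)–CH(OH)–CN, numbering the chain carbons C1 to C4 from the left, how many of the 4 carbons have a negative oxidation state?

Tallying each carbon's bonds:
C1: 2C, 1H, 1N → 0 − 1 + 1 = 0
C2: 3C, 1O → 0 + 1 = +1
C3: 2C, 1H, 1O → 0 − 1 + 1 = 0
C4: 1C, 3N → 0 + 3 = +3
0 carbons meet the condition.

0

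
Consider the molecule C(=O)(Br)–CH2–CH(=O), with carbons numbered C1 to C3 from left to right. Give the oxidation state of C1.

Count +1 for every bond to an atom more electronegative than carbon and −1 for every bond to one less electronegative; C–C bonds are 0.
C1 has one bond to C (0), a double bond to O (2×+1 = +2), one bond to Br (+1).
Oxidation state = 0 + 2 + 1 = +3.

+3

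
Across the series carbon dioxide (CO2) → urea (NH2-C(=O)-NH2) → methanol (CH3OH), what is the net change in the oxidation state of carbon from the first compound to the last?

-6

Carbon oxidation states along the series — carbon dioxide: +4, urea: +4, methanol: -2.
Net change = -2 − (+4) = -6.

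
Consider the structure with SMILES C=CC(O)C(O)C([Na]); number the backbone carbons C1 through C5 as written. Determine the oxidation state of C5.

C5 has one bond to C (0), one bond to H (-1), one bond to H (-1), one bond to Na (-1).
Oxidation state = 0 − 1 − 1 − 1 = -3.

-3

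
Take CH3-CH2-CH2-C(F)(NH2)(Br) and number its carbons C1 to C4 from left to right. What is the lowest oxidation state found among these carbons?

Assign +1 per bond to O/N/halogen, −1 per bond to H or an electropositive element, and 0 per bond to carbon. Tallying each carbon:
C1: 1C, 3H → 0 − 3 = -3
C2: 2C, 2H → 0 − 2 = -2
C3: 2C, 2H → 0 − 2 = -2
C4: 1C, 1N, 1F, 1Br → 0 + 1 + 1 + 1 = +3
The lowest value is -3.

-3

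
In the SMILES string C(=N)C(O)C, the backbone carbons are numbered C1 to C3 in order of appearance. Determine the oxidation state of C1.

+1

C1 has one bond to C (0), a double bond to N (2×+1 = +2), one bond to H (-1).
Oxidation state = 0 + 2 − 1 = +1.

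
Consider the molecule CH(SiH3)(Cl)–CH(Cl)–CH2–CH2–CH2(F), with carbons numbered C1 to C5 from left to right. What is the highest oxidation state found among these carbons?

0

Bonds to more-electronegative neighbours contribute +1 each, bonds to H or metals contribute −1 each, and C–C bonds contribute 0. Tallying each carbon:
C1: 1C, 1H, 1Cl, 1Si → 0 − 1 + 1 − 1 = -1
C2: 2C, 1H, 1Cl → 0 − 1 + 1 = 0
C3: 2C, 2H → 0 − 2 = -2
C4: 2C, 2H → 0 − 2 = -2
C5: 1C, 2H, 1F → 0 − 2 + 1 = -1
The highest value is 0.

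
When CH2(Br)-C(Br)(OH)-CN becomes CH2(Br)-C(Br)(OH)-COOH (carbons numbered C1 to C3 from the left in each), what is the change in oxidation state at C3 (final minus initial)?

Before: C3 has 1 bond to C, 3 bonds to N → oxidation state +3.
After: C3 has 1 bond to C, 3 bonds to O → oxidation state +3.
Δ = +3 − (+3) = 0, so no net redox change at C3.

0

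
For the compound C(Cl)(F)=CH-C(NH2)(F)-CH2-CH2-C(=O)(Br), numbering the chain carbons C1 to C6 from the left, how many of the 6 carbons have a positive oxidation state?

Assign +1 per bond to O/N/halogen, −1 per bond to H or an electropositive element, and 0 per bond to carbon. Tallying each carbon:
C1: 2C, 1F, 1Cl → 0 + 1 + 1 = +2
C2: 3C, 1H → 0 − 1 = -1
C3: 2C, 1N, 1F → 0 + 1 + 1 = +2
C4: 2C, 2H → 0 − 2 = -2
C5: 2C, 2H → 0 − 2 = -2
C6: 1C, 2O, 1Br → 0 + 2 + 1 = +3
3 carbons (C1, C3, C6) meet the condition.

3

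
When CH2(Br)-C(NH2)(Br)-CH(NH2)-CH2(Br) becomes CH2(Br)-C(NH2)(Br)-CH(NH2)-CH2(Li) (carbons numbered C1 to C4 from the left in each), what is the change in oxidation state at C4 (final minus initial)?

-2

Before: C4 has 1 bond to C, 2 bonds to H, 1 bond to Br → oxidation state -1.
After: C4 has 1 bond to C, 2 bonds to H, 1 bond to Li → oxidation state -3.
Δ = -3 − (-1) = -2, so this is a reduction at C4.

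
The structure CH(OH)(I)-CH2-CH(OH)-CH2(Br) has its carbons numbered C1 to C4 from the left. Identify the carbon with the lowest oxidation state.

C2

Each bond to a more electronegative atom (O, N, halogen) counts +1, each bond to a less electronegative atom (H, metal, B, Si) counts −1, and each C–C bond counts 0. Tallying each carbon:
C1: 1C, 1H, 1O, 1I → 0 − 1 + 1 + 1 = +1
C2: 2C, 2H → 0 − 2 = -2
C3: 2C, 1H, 1O → 0 − 1 + 1 = 0
C4: 1C, 2H, 1Br → 0 − 2 + 1 = -1
The most reduced carbon is C2 at -2.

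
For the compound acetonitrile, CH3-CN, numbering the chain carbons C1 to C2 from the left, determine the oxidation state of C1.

-3

C1 has one bond to H (-1), one bond to H (-1), one bond to H (-1), one bond to C (0).
Oxidation state = -1 − 1 − 1 + 0 = -3.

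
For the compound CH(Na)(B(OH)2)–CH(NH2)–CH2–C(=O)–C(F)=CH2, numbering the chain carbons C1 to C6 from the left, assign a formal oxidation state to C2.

0

C2 has one bond to C (0), one bond to C (0), one bond to H (-1), one bond to N (+1).
Oxidation state = 0 + 0 − 1 + 1 = 0.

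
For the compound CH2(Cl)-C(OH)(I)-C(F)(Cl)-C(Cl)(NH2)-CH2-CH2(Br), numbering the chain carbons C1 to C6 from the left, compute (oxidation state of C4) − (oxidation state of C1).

+3

C4: 2C, 1N, 1Cl → 0 + 1 + 1 = +2
C1: 1C, 2H, 1Cl → 0 − 2 + 1 = -1
Difference: +2 − (-1) = +3.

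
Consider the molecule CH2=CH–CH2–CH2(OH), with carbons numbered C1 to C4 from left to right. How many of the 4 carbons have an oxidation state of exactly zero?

0

Assign +1 per bond to O/N/halogen, −1 per bond to H or an electropositive element, and 0 per bond to carbon. Tallying each carbon:
C1: 2C, 2H → 0 − 2 = -2
C2: 3C, 1H → 0 − 1 = -1
C3: 2C, 2H → 0 − 2 = -2
C4: 1C, 2H, 1O → 0 − 2 + 1 = -1
0 carbons meet the condition.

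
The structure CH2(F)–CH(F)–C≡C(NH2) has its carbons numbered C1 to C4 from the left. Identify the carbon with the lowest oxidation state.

C1

Tallying each carbon's bonds:
C1: 1C, 2H, 1F → 0 − 2 + 1 = -1
C2: 2C, 1H, 1F → 0 − 1 + 1 = 0
C3: 4C → 0 = 0
C4: 3C, 1N → 0 + 1 = +1
The most reduced carbon is C1 at -1.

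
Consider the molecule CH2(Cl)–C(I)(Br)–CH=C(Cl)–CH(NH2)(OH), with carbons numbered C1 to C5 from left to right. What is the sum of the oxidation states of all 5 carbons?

+2

Count +1 for every bond to an atom more electronegative than carbon and −1 for every bond to one less electronegative; C–C bonds are 0. Tallying each carbon:
C1: 1C, 2H, 1Cl → 0 − 2 + 1 = -1
C2: 2C, 1Br, 1I → 0 + 1 + 1 = +2
C3: 3C, 1H → 0 − 1 = -1
C4: 3C, 1Cl → 0 + 1 = +1
C5: 1C, 1H, 1O, 1N → 0 − 1 + 1 + 1 = +1
Sum = -1 + 2 − 1 + 1 + 1 = +2.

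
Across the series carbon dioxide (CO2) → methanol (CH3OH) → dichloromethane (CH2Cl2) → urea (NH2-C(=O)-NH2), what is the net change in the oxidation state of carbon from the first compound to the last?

0

Carbon oxidation states along the series — carbon dioxide: +4, methanol: -2, dichloromethane: 0, urea: +4.
Net change = +4 − (+4) = 0.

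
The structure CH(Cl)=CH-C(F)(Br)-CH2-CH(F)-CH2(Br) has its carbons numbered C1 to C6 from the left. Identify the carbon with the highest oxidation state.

Tallying each carbon's bonds:
C1: 2C, 1H, 1Cl → 0 − 1 + 1 = 0
C2: 3C, 1H → 0 − 1 = -1
C3: 2C, 1F, 1Br → 0 + 1 + 1 = +2
C4: 2C, 2H → 0 − 2 = -2
C5: 2C, 1H, 1F → 0 − 1 + 1 = 0
C6: 1C, 2H, 1Br → 0 − 2 + 1 = -1
The most oxidised carbon is C3 at +2.

C3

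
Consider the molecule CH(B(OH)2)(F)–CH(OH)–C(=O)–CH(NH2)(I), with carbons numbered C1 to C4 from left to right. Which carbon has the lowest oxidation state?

C1

Each bond to a more electronegative atom (O, N, halogen) counts +1, each bond to a less electronegative atom (H, metal, B, Si) counts −1, and each C–C bond counts 0. Tallying each carbon:
C1: 1C, 1H, 1F, 1B → 0 − 1 + 1 − 1 = -1
C2: 2C, 1H, 1O → 0 − 1 + 1 = 0
C3: 2C, 2O → 0 + 2 = +2
C4: 1C, 1H, 1N, 1I → 0 − 1 + 1 + 1 = +1
The most reduced carbon is C1 at -1.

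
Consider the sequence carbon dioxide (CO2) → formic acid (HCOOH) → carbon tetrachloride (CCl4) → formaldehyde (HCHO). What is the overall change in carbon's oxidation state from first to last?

-4

Carbon oxidation states along the series — carbon dioxide: +4, formic acid: +2, carbon tetrachloride: +4, formaldehyde: 0.
Net change = 0 − (+4) = -4.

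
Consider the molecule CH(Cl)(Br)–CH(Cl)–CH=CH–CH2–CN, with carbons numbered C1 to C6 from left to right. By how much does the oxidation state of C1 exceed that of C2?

C1: 1C, 1H, 1Cl, 1Br → 0 − 1 + 1 + 1 = +1
C2: 2C, 1H, 1Cl → 0 − 1 + 1 = 0
Difference: +1 − (0) = +1.

+1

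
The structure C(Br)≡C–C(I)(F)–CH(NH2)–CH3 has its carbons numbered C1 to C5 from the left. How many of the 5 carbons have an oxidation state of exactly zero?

2

Tallying each carbon's bonds:
C1: 3C, 1Br → 0 + 1 = +1
C2: 4C → 0 = 0
C3: 2C, 1F, 1I → 0 + 1 + 1 = +2
C4: 2C, 1H, 1N → 0 − 1 + 1 = 0
C5: 1C, 3H → 0 − 3 = -3
2 carbons (C2, C4) meet the condition.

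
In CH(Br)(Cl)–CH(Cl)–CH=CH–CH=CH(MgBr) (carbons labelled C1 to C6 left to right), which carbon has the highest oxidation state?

C1

Tallying each carbon's bonds:
C1: 1C, 1H, 1Cl, 1Br → 0 − 1 + 1 + 1 = +1
C2: 2C, 1H, 1Cl → 0 − 1 + 1 = 0
C3: 3C, 1H → 0 − 1 = -1
C4: 3C, 1H → 0 − 1 = -1
C5: 3C, 1H → 0 − 1 = -1
C6: 2C, 1H, 1Mg → 0 − 1 − 1 = -2
The most oxidised carbon is C1 at +1.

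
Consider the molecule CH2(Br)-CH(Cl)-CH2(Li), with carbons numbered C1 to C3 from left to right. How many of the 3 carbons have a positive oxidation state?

Tallying each carbon's bonds:
C1: 1C, 2H, 1Br → 0 − 2 + 1 = -1
C2: 2C, 1H, 1Cl → 0 − 1 + 1 = 0
C3: 1C, 2H, 1Li → 0 − 2 − 1 = -3
0 carbons meet the condition.

0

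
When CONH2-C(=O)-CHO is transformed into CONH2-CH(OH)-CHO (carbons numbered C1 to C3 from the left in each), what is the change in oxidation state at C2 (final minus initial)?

-2

Before: C2 has 2 bonds to C, 2 bonds to O → oxidation state +2.
After: C2 has 2 bonds to C, 1 bond to H, 1 bond to O → oxidation state 0.
Δ = 0 − (+2) = -2, so this is a reduction at C2.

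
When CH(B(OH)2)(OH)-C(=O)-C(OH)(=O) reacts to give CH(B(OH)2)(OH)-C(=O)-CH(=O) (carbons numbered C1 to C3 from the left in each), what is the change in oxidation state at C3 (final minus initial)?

-2

Before: C3 has 1 bond to C, 3 bonds to O → oxidation state +3.
After: C3 has 1 bond to C, 1 bond to H, 2 bonds to O → oxidation state +1.
Δ = +1 − (+3) = -2, so this is a reduction at C3.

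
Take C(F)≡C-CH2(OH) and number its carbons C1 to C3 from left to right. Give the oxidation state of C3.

-1

C3 has one bond to C (0), one bond to O (+1), one bond to H (-1), one bond to H (-1).
Oxidation state = 0 + 1 − 1 − 1 = -1.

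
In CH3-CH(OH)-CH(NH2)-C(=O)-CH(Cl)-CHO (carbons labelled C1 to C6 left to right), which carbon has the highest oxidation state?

C4

Tallying each carbon's bonds:
C1: 1C, 3H → 0 − 3 = -3
C2: 2C, 1H, 1O → 0 − 1 + 1 = 0
C3: 2C, 1H, 1N → 0 − 1 + 1 = 0
C4: 2C, 2O → 0 + 2 = +2
C5: 2C, 1H, 1Cl → 0 − 1 + 1 = 0
C6: 1C, 1H, 2O → 0 − 1 + 2 = +1
The most oxidised carbon is C4 at +2.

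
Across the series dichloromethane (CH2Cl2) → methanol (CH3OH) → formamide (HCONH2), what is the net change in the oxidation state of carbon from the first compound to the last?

+2

Carbon oxidation states along the series — dichloromethane: 0, methanol: -2, formamide: +2.
Net change = +2 − (0) = +2.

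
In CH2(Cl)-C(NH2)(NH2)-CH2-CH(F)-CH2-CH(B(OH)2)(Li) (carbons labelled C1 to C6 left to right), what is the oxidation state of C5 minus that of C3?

0

C5: 2C, 2H → 0 − 2 = -2
C3: 2C, 2H → 0 − 2 = -2
Difference: -2 − (-2) = 0.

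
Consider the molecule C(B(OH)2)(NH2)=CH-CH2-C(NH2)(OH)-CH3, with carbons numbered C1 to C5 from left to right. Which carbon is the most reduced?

C5

Tallying each carbon's bonds:
C1: 2C, 1N, 1B → 0 + 1 − 1 = 0
C2: 3C, 1H → 0 − 1 = -1
C3: 2C, 2H → 0 − 2 = -2
C4: 2C, 1O, 1N → 0 + 1 + 1 = +2
C5: 1C, 3H → 0 − 3 = -3
The most reduced carbon is C5 at -3.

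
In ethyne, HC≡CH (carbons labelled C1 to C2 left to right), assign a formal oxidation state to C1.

-1

Count +1 for every bond to an atom more electronegative than carbon and −1 for every bond to one less electronegative; C–C bonds are 0.
C1 has one bond to H (-1), a triple bond to C (3×0 = 0).
Oxidation state = -1 + 0 = -1.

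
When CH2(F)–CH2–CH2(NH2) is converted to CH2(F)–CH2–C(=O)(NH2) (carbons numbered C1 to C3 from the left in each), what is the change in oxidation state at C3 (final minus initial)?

+4

Before: C3 has 1 bond to C, 2 bonds to H, 1 bond to N → oxidation state -1.
After: C3 has 1 bond to C, 2 bonds to O, 1 bond to N → oxidation state +3.
Δ = +3 − (-1) = +4, so this is an oxidation at C3.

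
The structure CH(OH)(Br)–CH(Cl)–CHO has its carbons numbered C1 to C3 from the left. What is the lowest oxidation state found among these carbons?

0

Tallying each carbon's bonds:
C1: 1C, 1H, 1O, 1Br → 0 − 1 + 1 + 1 = +1
C2: 2C, 1H, 1Cl → 0 − 1 + 1 = 0
C3: 1C, 1H, 2O → 0 − 1 + 2 = +1
The lowest value is 0.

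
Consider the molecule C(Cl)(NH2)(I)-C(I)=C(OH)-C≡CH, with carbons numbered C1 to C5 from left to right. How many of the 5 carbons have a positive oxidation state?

Tallying each carbon's bonds:
C1: 1C, 1N, 1Cl, 1I → 0 + 1 + 1 + 1 = +3
C2: 3C, 1I → 0 + 1 = +1
C3: 3C, 1O → 0 + 1 = +1
C4: 4C → 0 = 0
C5: 3C, 1H → 0 − 1 = -1
3 carbons (C1, C2, C3) meet the condition.

3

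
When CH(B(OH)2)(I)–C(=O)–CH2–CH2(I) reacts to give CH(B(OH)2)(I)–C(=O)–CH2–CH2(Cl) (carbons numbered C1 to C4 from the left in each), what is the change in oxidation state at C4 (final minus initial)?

Before: C4 has 1 bond to C, 2 bonds to H, 1 bond to I → oxidation state -1.
After: C4 has 1 bond to C, 2 bonds to H, 1 bond to Cl → oxidation state -1.
Δ = -1 − (-1) = 0, so no net redox change at C4.

0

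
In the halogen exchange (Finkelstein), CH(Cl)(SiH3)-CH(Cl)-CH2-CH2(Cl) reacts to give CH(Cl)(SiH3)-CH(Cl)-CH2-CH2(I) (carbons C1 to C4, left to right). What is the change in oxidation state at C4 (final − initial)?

Before: C4 has 1 bond to C, 2 bonds to H, 1 bond to Cl → oxidation state -1.
After: C4 has 1 bond to C, 2 bonds to H, 1 bond to I → oxidation state -1.
Δ = -1 − (-1) = 0, so no net redox change at C4.

0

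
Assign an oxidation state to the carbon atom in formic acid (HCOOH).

Assign +1 per bond to O/N/halogen, −1 per bond to H or an electropositive element, and 0 per bond to carbon.
The carbon has one bond to H (-1), a double bond to O (2×+1 = +2), one bond to O (+1).
Oxidation state = -1 + 2 + 1 = +2.

+2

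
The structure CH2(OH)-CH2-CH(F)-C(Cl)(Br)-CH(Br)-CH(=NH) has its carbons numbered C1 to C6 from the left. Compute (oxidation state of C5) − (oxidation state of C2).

C5: 2C, 1H, 1Br → 0 − 1 + 1 = 0
C2: 2C, 2H → 0 − 2 = -2
Difference: 0 − (-2) = +2.

+2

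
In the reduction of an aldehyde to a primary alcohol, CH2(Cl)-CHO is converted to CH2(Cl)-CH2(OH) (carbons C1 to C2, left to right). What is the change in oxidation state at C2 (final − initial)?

-2

Before: C2 has 1 bond to C, 1 bond to H, 2 bonds to O → oxidation state +1.
After: C2 has 1 bond to C, 2 bonds to H, 1 bond to O → oxidation state -1.
Δ = -1 − (+1) = -2, so this is a reduction at C2.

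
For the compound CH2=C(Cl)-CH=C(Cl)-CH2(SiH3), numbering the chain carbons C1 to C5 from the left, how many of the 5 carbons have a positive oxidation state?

Bonds to more-electronegative neighbours contribute +1 each, bonds to H or metals contribute −1 each, and C–C bonds contribute 0. Tallying each carbon:
C1: 2C, 2H → 0 − 2 = -2
C2: 3C, 1Cl → 0 + 1 = +1
C3: 3C, 1H → 0 − 1 = -1
C4: 3C, 1Cl → 0 + 1 = +1
C5: 1C, 2H, 1Si → 0 − 2 − 1 = -3
2 carbons (C2, C4) meet the condition.

2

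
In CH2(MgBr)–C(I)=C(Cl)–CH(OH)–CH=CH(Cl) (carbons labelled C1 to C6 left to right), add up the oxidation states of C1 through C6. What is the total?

Each bond to a more electronegative atom (O, N, halogen) counts +1, each bond to a less electronegative atom (H, metal, B, Si) counts −1, and each C–C bond counts 0. Tallying each carbon:
C1: 1C, 2H, 1Mg → 0 − 2 − 1 = -3
C2: 3C, 1I → 0 + 1 = +1
C3: 3C, 1Cl → 0 + 1 = +1
C4: 2C, 1H, 1O → 0 − 1 + 1 = 0
C5: 3C, 1H → 0 − 1 = -1
C6: 2C, 1H, 1Cl → 0 − 1 + 1 = 0
Sum = -3 + 1 + 1 + 0 − 1 + 0 = -2.

-2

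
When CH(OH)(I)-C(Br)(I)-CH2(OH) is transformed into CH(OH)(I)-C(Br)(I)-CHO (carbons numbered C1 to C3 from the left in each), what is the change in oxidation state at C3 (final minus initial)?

+2

Before: C3 has 1 bond to C, 2 bonds to H, 1 bond to O → oxidation state -1.
After: C3 has 1 bond to C, 1 bond to H, 2 bonds to O → oxidation state +1.
Δ = +1 − (-1) = +2, so this is an oxidation at C3.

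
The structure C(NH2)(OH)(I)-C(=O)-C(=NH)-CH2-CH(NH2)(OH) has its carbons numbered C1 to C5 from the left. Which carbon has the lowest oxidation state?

Count +1 for every bond to an atom more electronegative than carbon and −1 for every bond to one less electronegative; C–C bonds are 0. Tallying each carbon:
C1: 1C, 1O, 1N, 1I → 0 + 1 + 1 + 1 = +3
C2: 2C, 2O → 0 + 2 = +2
C3: 2C, 2N → 0 + 2 = +2
C4: 2C, 2H → 0 − 2 = -2
C5: 1C, 1H, 1O, 1N → 0 − 1 + 1 + 1 = +1
The most reduced carbon is C4 at -2.

C4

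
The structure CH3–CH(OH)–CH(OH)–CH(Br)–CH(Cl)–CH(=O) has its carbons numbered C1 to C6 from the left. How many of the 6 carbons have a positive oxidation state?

Tallying each carbon's bonds:
C1: 1C, 3H → 0 − 3 = -3
C2: 2C, 1H, 1O → 0 − 1 + 1 = 0
C3: 2C, 1H, 1O → 0 − 1 + 1 = 0
C4: 2C, 1H, 1Br → 0 − 1 + 1 = 0
C5: 2C, 1H, 1Cl → 0 − 1 + 1 = 0
C6: 1C, 1H, 2O → 0 − 1 + 2 = +1
1 carbon (C6) meets the condition.

1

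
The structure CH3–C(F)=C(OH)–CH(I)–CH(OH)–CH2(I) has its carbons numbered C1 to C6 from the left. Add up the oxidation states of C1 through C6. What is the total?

-2

Tallying each carbon's bonds:
C1: 1C, 3H → 0 − 3 = -3
C2: 3C, 1F → 0 + 1 = +1
C3: 3C, 1O → 0 + 1 = +1
C4: 2C, 1H, 1I → 0 − 1 + 1 = 0
C5: 2C, 1H, 1O → 0 − 1 + 1 = 0
C6: 1C, 2H, 1I → 0 − 2 + 1 = -1
Sum = -3 + 1 + 1 + 0 + 0 − 1 = -2.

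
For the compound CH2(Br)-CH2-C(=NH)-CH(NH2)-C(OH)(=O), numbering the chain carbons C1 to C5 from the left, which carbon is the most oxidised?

C5

Tallying each carbon's bonds:
C1: 1C, 2H, 1Br → 0 − 2 + 1 = -1
C2: 2C, 2H → 0 − 2 = -2
C3: 2C, 2N → 0 + 2 = +2
C4: 2C, 1H, 1N → 0 − 1 + 1 = 0
C5: 1C, 3O → 0 + 3 = +3
The most oxidised carbon is C5 at +3.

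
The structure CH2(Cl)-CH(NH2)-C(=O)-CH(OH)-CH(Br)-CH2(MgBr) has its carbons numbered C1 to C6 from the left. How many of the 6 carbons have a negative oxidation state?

2

Count +1 for every bond to an atom more electronegative than carbon and −1 for every bond to one less electronegative; C–C bonds are 0. Tallying each carbon:
C1: 1C, 2H, 1Cl → 0 − 2 + 1 = -1
C2: 2C, 1H, 1N → 0 − 1 + 1 = 0
C3: 2C, 2O → 0 + 2 = +2
C4: 2C, 1H, 1O → 0 − 1 + 1 = 0
C5: 2C, 1H, 1Br → 0 − 1 + 1 = 0
C6: 1C, 2H, 1Mg → 0 − 2 − 1 = -3
2 carbons (C1, C6) meet the condition.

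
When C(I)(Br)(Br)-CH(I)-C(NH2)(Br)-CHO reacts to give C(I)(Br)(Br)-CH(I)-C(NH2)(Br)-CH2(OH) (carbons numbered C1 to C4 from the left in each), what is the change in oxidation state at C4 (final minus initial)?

Before: C4 has 1 bond to C, 1 bond to H, 2 bonds to O → oxidation state +1.
After: C4 has 1 bond to C, 2 bonds to H, 1 bond to O → oxidation state -1.
Δ = -1 − (+1) = -2, so this is a reduction at C4.

-2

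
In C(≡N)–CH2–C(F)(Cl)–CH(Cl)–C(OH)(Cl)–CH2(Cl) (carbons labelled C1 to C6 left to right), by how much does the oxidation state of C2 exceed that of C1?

C2: 2C, 2H → 0 − 2 = -2
C1: 1C, 3N → 0 + 3 = +3
Difference: -2 − (+3) = -5.

-5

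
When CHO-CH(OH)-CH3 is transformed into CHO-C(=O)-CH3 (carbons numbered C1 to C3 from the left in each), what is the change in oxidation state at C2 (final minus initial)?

Before: C2 has 2 bonds to C, 1 bond to H, 1 bond to O → oxidation state 0.
After: C2 has 2 bonds to C, 2 bonds to O → oxidation state +2.
Δ = +2 − (0) = +2, so this is an oxidation at C2.

+2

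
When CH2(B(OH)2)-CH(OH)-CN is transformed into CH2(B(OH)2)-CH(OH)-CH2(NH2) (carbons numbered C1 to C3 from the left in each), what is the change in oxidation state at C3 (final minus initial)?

-4

Before: C3 has 1 bond to C, 3 bonds to N → oxidation state +3.
After: C3 has 1 bond to C, 2 bonds to H, 1 bond to N → oxidation state -1.
Δ = -1 − (+3) = -4, so this is a reduction at C3.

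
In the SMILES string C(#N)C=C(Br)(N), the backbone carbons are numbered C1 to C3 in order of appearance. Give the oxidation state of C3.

+2

Each bond to a more electronegative atom (O, N, halogen) counts +1, each bond to a less electronegative atom (H, metal, B, Si) counts −1, and each C–C bond counts 0.
C3 has a double bond to C (2×0 = 0), one bond to Br (+1), one bond to N (+1).
Oxidation state = 0 + 1 + 1 = +2.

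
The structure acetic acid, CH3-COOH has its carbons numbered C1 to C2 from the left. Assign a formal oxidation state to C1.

-3

Each bond to a more electronegative atom (O, N, halogen) counts +1, each bond to a less electronegative atom (H, metal, B, Si) counts −1, and each C–C bond counts 0.
C1 has one bond to H (-1), one bond to H (-1), one bond to H (-1), one bond to C (0).
Oxidation state = -1 − 1 − 1 + 0 = -3.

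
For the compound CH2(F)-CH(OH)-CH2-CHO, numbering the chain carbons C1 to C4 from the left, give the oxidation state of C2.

C2 has one bond to C (0), one bond to C (0), one bond to O (+1), one bond to H (-1).
Oxidation state = 0 + 0 + 1 − 1 = 0.

0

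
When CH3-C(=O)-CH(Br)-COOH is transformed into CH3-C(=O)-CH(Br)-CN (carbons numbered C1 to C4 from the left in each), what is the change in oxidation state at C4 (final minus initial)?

0

Before: C4 has 1 bond to C, 3 bonds to O → oxidation state +3.
After: C4 has 1 bond to C, 3 bonds to N → oxidation state +3.
Δ = +3 − (+3) = 0, so no net redox change at C4.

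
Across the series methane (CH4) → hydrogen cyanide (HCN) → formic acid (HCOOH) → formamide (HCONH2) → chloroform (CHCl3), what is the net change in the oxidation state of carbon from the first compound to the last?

Carbon oxidation states along the series — methane: -4, hydrogen cyanide: +2, formic acid: +2, formamide: +2, chloroform: +2.
Net change = +2 − (-4) = +6.

+6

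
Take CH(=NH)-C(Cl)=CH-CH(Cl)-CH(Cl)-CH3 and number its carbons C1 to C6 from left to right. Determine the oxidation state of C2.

+1

C2 has one bond to C (0), a double bond to C (2×0 = 0), one bond to Cl (+1).
Oxidation state = 0 + 0 + 1 = +1.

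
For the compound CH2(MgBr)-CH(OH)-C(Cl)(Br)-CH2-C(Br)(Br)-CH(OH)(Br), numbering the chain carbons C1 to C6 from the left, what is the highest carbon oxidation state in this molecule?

Tallying each carbon's bonds:
C1: 1C, 2H, 1Mg → 0 − 2 − 1 = -3
C2: 2C, 1H, 1O → 0 − 1 + 1 = 0
C3: 2C, 1Cl, 1Br → 0 + 1 + 1 = +2
C4: 2C, 2H → 0 − 2 = -2
C5: 2C, 2Br → 0 + 2 = +2
C6: 1C, 1H, 1O, 1Br → 0 − 1 + 1 + 1 = +1
The highest value is +2.

+2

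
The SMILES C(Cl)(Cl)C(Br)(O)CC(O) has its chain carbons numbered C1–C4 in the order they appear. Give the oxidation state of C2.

+2

Assign +1 per bond to O/N/halogen, −1 per bond to H or an electropositive element, and 0 per bond to carbon.
C2 has one bond to C (0), one bond to C (0), one bond to Br (+1), one bond to O (+1).
Oxidation state = 0 + 0 + 1 + 1 = +2.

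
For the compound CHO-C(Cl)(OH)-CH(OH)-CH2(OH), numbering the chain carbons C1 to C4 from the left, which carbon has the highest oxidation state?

C2

Tallying each carbon's bonds:
C1: 1C, 1H, 2O → 0 − 1 + 2 = +1
C2: 2C, 1O, 1Cl → 0 + 1 + 1 = +2
C3: 2C, 1H, 1O → 0 − 1 + 1 = 0
C4: 1C, 2H, 1O → 0 − 2 + 1 = -1
The most oxidised carbon is C2 at +2.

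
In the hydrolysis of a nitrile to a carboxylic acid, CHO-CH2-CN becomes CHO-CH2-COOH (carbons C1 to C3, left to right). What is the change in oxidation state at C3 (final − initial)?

Before: C3 has 1 bond to C, 3 bonds to N → oxidation state +3.
After: C3 has 1 bond to C, 3 bonds to O → oxidation state +3.
Δ = +3 − (+3) = 0, so no net redox change at C3.

0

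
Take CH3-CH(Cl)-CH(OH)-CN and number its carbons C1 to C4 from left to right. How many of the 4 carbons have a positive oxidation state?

Bonds to more-electronegative neighbours contribute +1 each, bonds to H or metals contribute −1 each, and C–C bonds contribute 0. Tallying each carbon:
C1: 1C, 3H → 0 − 3 = -3
C2: 2C, 1H, 1Cl → 0 − 1 + 1 = 0
C3: 2C, 1H, 1O → 0 − 1 + 1 = 0
C4: 1C, 3N → 0 + 3 = +3
1 carbon (C4) meets the condition.

1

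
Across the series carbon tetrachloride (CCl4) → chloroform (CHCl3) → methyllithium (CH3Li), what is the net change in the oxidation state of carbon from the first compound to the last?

Carbon oxidation states along the series — carbon tetrachloride: +4, chloroform: +2, methyllithium: -4.
Net change = -4 − (+4) = -8.

-8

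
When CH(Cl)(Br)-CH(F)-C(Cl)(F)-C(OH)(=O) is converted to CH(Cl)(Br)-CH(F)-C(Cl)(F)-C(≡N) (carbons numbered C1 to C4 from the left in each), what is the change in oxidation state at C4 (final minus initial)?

0

Before: C4 has 1 bond to C, 3 bonds to O → oxidation state +3.
After: C4 has 1 bond to C, 3 bonds to N → oxidation state +3.
Δ = +3 − (+3) = 0, so no net redox change at C4.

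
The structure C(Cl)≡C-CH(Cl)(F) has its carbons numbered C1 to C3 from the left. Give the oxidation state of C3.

C3 has one bond to C (0), one bond to H (-1), one bond to Cl (+1), one bond to F (+1).
Oxidation state = 0 − 1 + 1 + 1 = +1.

+1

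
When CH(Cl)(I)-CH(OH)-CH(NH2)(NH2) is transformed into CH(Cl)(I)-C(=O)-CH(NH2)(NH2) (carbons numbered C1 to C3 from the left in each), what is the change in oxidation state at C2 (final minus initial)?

+2

Before: C2 has 2 bonds to C, 1 bond to H, 1 bond to O → oxidation state 0.
After: C2 has 2 bonds to C, 2 bonds to O → oxidation state +2.
Δ = +2 − (0) = +2, so this is an oxidation at C2.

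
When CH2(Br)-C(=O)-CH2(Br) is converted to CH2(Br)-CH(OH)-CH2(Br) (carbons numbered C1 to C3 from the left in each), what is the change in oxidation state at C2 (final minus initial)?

-2

Before: C2 has 2 bonds to C, 2 bonds to O → oxidation state +2.
After: C2 has 2 bonds to C, 1 bond to H, 1 bond to O → oxidation state 0.
Δ = 0 − (+2) = -2, so this is a reduction at C2.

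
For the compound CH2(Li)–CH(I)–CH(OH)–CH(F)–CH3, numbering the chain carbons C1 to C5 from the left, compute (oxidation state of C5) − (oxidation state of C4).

C5: 1C, 3H → 0 − 3 = -3
C4: 2C, 1H, 1F → 0 − 1 + 1 = 0
Difference: -3 − (0) = -3.

-3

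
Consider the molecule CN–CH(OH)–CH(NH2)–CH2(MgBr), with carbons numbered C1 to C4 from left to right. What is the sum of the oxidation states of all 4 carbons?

Assign +1 per bond to O/N/halogen, −1 per bond to H or an electropositive element, and 0 per bond to carbon. Tallying each carbon:
C1: 1C, 3N → 0 + 3 = +3
C2: 2C, 1H, 1O → 0 − 1 + 1 = 0
C3: 2C, 1H, 1N → 0 − 1 + 1 = 0
C4: 1C, 2H, 1Mg → 0 − 2 − 1 = -3
Sum = +3 + 0 + 0 − 3 = 0.

0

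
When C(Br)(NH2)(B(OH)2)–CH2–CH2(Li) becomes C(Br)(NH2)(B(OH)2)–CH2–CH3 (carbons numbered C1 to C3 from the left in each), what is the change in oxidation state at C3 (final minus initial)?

0

Before: C3 has 1 bond to C, 2 bonds to H, 1 bond to Li → oxidation state -3.
After: C3 has 1 bond to C, 3 bonds to H → oxidation state -3.
Δ = -3 − (-3) = 0, so no net redox change at C3.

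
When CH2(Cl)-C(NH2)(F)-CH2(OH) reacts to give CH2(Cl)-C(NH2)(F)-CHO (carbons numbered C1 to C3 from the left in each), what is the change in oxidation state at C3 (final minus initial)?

+2

Before: C3 has 1 bond to C, 2 bonds to H, 1 bond to O → oxidation state -1.
After: C3 has 1 bond to C, 1 bond to H, 2 bonds to O → oxidation state +1.
Δ = +1 − (-1) = +2, so this is an oxidation at C3.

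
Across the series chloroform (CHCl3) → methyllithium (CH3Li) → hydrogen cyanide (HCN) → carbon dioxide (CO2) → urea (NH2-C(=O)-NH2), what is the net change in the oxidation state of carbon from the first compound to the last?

Carbon oxidation states along the series — chloroform: +2, methyllithium: -4, hydrogen cyanide: +2, carbon dioxide: +4, urea: +4.
Net change = +4 − (+2) = +2.

+2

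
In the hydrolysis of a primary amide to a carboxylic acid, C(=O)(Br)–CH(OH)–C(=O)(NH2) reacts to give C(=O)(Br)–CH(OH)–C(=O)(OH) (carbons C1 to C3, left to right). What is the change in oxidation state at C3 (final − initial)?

Before: C3 has 1 bond to C, 2 bonds to O, 1 bond to N → oxidation state +3.
After: C3 has 1 bond to C, 3 bonds to O → oxidation state +3.
Δ = +3 − (+3) = 0, so no net redox change at C3.

0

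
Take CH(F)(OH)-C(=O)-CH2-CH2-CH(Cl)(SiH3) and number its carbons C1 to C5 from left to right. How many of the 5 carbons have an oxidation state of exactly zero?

0

Tallying each carbon's bonds:
C1: 1C, 1H, 1O, 1F → 0 − 1 + 1 + 1 = +1
C2: 2C, 2O → 0 + 2 = +2
C3: 2C, 2H → 0 − 2 = -2
C4: 2C, 2H → 0 − 2 = -2
C5: 1C, 1H, 1Cl, 1Si → 0 − 1 + 1 − 1 = -1
0 carbons meet the condition.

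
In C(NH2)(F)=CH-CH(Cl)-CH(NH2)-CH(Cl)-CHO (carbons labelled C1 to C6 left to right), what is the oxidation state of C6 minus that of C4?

C6: 1C, 1H, 2O → 0 − 1 + 2 = +1
C4: 2C, 1H, 1N → 0 − 1 + 1 = 0
Difference: +1 − (0) = +1.

+1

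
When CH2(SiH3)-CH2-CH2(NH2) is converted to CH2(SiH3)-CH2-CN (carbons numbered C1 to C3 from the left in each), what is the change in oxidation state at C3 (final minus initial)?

+4

Before: C3 has 1 bond to C, 2 bonds to H, 1 bond to N → oxidation state -1.
After: C3 has 1 bond to C, 3 bonds to N → oxidation state +3.
Δ = +3 − (-1) = +4, so this is an oxidation at C3.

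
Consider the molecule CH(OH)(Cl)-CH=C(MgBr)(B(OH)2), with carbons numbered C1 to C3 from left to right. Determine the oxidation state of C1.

+1

C1 has one bond to C (0), one bond to O (+1), one bond to Cl (+1), one bond to H (-1).
Oxidation state = 0 + 1 + 1 − 1 = +1.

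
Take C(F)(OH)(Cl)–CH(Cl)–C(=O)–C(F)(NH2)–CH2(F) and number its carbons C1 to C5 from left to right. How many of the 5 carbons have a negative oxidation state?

Count +1 for every bond to an atom more electronegative than carbon and −1 for every bond to one less electronegative; C–C bonds are 0. Tallying each carbon:
C1: 1C, 1O, 1F, 1Cl → 0 + 1 + 1 + 1 = +3
C2: 2C, 1H, 1Cl → 0 − 1 + 1 = 0
C3: 2C, 2O → 0 + 2 = +2
C4: 2C, 1N, 1F → 0 + 1 + 1 = +2
C5: 1C, 2H, 1F → 0 − 2 + 1 = -1
1 carbon (C5) meets the condition.

1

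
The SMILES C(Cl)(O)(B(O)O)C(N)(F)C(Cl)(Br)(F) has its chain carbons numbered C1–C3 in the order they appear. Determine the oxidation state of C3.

+3

C3 has one bond to C (0), one bond to Cl (+1), one bond to Br (+1), one bond to F (+1).
Oxidation state = 0 + 1 + 1 + 1 = +3.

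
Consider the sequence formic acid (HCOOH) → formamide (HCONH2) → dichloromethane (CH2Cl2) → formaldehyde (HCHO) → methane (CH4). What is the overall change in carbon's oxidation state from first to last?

-6

Carbon oxidation states along the series — formic acid: +2, formamide: +2, dichloromethane: 0, formaldehyde: 0, methane: -4.
Net change = -4 − (+2) = -6.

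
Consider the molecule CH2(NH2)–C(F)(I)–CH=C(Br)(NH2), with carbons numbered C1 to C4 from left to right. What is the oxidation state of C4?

C4 has a double bond to C (2×0 = 0), one bond to Br (+1), one bond to N (+1).
Oxidation state = 0 + 1 + 1 = +2.

+2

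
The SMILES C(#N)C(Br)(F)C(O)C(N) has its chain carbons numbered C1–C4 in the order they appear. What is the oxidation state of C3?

0

Assign +1 per bond to O/N/halogen, −1 per bond to H or an electropositive element, and 0 per bond to carbon.
C3 has one bond to C (0), one bond to C (0), one bond to H (-1), one bond to O (+1).
Oxidation state = 0 + 0 − 1 + 1 = 0.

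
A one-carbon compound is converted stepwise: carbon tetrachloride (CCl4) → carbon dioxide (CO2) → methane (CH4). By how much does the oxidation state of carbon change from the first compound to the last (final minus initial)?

-8

Carbon oxidation states along the series — carbon tetrachloride: +4, carbon dioxide: +4, methane: -4.
Net change = -4 − (+4) = -8.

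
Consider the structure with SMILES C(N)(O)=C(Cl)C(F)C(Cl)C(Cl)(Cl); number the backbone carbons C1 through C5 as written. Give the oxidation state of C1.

+2

C1 has a double bond to C (2×0 = 0), one bond to N (+1), one bond to O (+1).
Oxidation state = 0 + 1 + 1 = +2.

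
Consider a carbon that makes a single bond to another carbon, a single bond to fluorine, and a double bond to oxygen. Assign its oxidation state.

Bonds to more-electronegative neighbours contribute +1 each, bonds to H or metals contribute −1 each, and C–C bonds contribute 0.
The carbon has one bond to C (0), one bond to F (+1), a double bond to O (2×+1 = +2).
Oxidation state = 0 + 1 + 2 = +3.

+3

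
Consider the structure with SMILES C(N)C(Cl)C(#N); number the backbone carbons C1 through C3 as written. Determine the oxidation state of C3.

+3

C3 has one bond to C (0), a triple bond to N (3×+1 = +3).
Oxidation state = 0 + 3 = +3.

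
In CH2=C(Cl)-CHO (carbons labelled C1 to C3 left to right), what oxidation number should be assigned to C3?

+1

C3 has one bond to C (0), a double bond to O (2×+1 = +2), one bond to H (-1).
Oxidation state = 0 + 2 − 1 = +1.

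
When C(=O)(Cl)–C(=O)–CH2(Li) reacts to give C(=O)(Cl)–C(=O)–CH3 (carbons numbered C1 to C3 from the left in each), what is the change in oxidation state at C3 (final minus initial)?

Before: C3 has 1 bond to C, 2 bonds to H, 1 bond to Li → oxidation state -3.
After: C3 has 1 bond to C, 3 bonds to H → oxidation state -3.
Δ = -3 − (-3) = 0, so no net redox change at C3.

0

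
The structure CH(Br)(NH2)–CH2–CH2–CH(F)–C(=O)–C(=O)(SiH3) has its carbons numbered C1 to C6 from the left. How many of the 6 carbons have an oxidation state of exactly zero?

1

Tallying each carbon's bonds:
C1: 1C, 1H, 1N, 1Br → 0 − 1 + 1 + 1 = +1
C2: 2C, 2H → 0 − 2 = -2
C3: 2C, 2H → 0 − 2 = -2
C4: 2C, 1H, 1F → 0 − 1 + 1 = 0
C5: 2C, 2O → 0 + 2 = +2
C6: 1C, 2O, 1Si → 0 + 2 − 1 = +1
1 carbon (C4) meets the condition.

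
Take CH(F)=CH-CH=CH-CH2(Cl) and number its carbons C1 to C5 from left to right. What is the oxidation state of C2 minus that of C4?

C2: 3C, 1H → 0 − 1 = -1
C4: 3C, 1H → 0 − 1 = -1
Difference: -1 − (-1) = 0.

0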